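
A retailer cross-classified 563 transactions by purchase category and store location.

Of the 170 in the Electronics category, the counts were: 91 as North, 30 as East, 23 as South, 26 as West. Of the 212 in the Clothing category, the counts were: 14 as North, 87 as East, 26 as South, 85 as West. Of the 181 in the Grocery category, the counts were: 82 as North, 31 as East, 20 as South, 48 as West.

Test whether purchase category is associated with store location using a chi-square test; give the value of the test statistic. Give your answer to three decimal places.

123.703

Row totals: 170, 212, 181. Column totals: 187, 148, 69, 159. Grand total N = 563.
Expected counts (row total × column total / N):
  Electronics, North: 170×187/563 = 56.4654
  Electronics, East: 170×148/563 = 44.6892
  Electronics, South: 170×69/563 = 20.8348
  Electronics, West: 170×159/563 = 48.0107
  Clothing, North: 212×187/563 = 70.4156
  Clothing, East: 212×148/563 = 55.7300
  Clothing, South: 212×69/563 = 25.9822
  Clothing, West: 212×159/563 = 59.8721
  Grocery, North: 181×187/563 = 60.1190
  Grocery, East: 181×148/563 = 47.5808
  Grocery, South: 181×69/563 = 22.1829
  Grocery, West: 181×159/563 = 51.1172
Contributions (O − E)²/E:
  (91 − 56.4654)²/56.4654 = 21.1216
  (30 − 44.6892)²/44.6892 = 4.8283
  (23 − 20.8348)²/20.8348 = 0.2250
  (26 − 48.0107)²/48.0107 = 10.0909
  (14 − 70.4156)²/70.4156 = 45.1991
  (87 − 55.7300)²/55.7300 = 17.5455
  (26 − 25.9822)²/25.9822 = 0.0000
  (85 − 59.8721)²/59.8721 = 10.5460
  (82 − 60.1190)²/60.1190 = 7.9638
  (31 − 47.5808)²/47.5808 = 5.7780
  (20 − 22.1829)²/22.1829 = 0.2148
  (48 − 51.1172)²/51.1172 = 0.1901
χ² = 21.1216 + 4.8283 + 0.2250 + 10.0909 + 45.1991 + 17.5455 + 0.0000 + 10.5460 + 7.9638 + 5.7780 + 0.2148 + 0.1901 = 123.703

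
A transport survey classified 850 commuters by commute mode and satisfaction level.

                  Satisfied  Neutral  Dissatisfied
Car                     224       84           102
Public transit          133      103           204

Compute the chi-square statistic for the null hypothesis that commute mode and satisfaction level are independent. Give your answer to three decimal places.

58.140

Row totals: 410, 440. Column totals: 357, 187, 306. Grand total N = 850.
Expected counts (row total × column total / N):
  Car, Satisfied: 410×357/850 = 172.2000
  Car, Neutral: 410×187/850 = 90.2000
  Car, Dissatisfied: 410×306/850 = 147.6000
  Public transit, Satisfied: 440×357/850 = 184.8000
  Public transit, Neutral: 440×187/850 = 96.8000
  Public transit, Dissatisfied: 440×306/850 = 158.4000
Contributions (O − E)²/E:
  (224 − 172.2000)²/172.2000 = 15.5821
  (84 − 90.2000)²/90.2000 = 0.4262
  (102 − 147.6000)²/147.6000 = 14.0878
  (133 − 184.8000)²/184.8000 = 14.5197
  (103 − 96.8000)²/96.8000 = 0.3971
  (204 − 158.4000)²/158.4000 = 13.1273
χ² = 15.5821 + 0.4262 + 14.0878 + 14.5197 + 0.3971 + 13.1273 = 58.140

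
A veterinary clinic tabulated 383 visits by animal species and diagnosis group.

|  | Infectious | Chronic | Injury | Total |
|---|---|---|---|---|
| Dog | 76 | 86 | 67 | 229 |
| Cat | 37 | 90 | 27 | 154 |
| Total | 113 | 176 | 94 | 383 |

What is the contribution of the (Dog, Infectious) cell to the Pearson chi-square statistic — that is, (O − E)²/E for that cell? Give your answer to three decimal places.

Row total (Dog) = 229; column total (Infectious) = 113; N = 383.
Expected count E = 229 × 113 / 383 = 67.5640.
Contribution = (O − E)²/E = (76 − 67.5640)² / 67.5640 = 1.053.

1.053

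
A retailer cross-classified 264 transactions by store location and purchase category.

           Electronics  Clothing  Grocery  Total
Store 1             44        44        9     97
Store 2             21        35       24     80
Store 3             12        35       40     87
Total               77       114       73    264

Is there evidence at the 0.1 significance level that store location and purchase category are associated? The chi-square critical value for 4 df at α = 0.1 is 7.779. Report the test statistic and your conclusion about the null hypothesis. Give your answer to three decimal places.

38.861; reject H₀

Grand total N = 264.
Expected counts (row total × column total / N):
  Store 1, Electronics: 97×77/264 = 28.2917
  Store 1, Clothing: 97×114/264 = 41.8864
  Store 1, Grocery: 97×73/264 = 26.8220
  Store 2, Electronics: 80×77/264 = 23.3333
  Store 2, Clothing: 80×114/264 = 34.5455
  Store 2, Grocery: 80×73/264 = 22.1212
  Store 3, Electronics: 87×77/264 = 25.3750
  Store 3, Clothing: 87×114/264 = 37.5682
  Store 3, Grocery: 87×73/264 = 24.0568
Contributions (O − E)²/E:
  (44 − 28.2917)²/28.2917 = 8.7217
  (44 − 41.8864)²/41.8864 = 0.1067
  (9 − 26.8220)²/26.8220 = 11.8419
  (21 − 23.3333)²/23.3333 = 0.2333
  (35 − 34.5455)²/34.5455 = 0.0060
  (24 − 22.1212)²/22.1212 = 0.1596
  (12 − 25.3750)²/25.3750 = 7.0499
  (35 − 37.5682)²/37.5682 = 0.1756
  (40 − 24.0568)²/24.0568 = 10.5661
χ² = 8.7217 + 0.1067 + 11.8419 + 0.2333 + 0.0060 + 0.1596 + 7.0499 + 0.1756 + 10.5661 = 38.861
df = (3−1)(3−1) = 4. Since 38.861 > 7.779, reject the null hypothesis of independence at α = 0.1.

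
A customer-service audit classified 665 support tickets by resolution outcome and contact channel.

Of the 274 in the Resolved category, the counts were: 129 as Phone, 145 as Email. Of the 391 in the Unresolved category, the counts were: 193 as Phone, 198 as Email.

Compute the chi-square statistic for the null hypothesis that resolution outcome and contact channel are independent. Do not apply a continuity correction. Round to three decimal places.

0.335

Row totals: 274, 391. Column totals: 322, 343. Grand total N = 665.
Expected counts (row total × column total / N):
  Resolved, Phone: 274×322/665 = 132.6737
  Resolved, Email: 274×343/665 = 141.3263
  Unresolved, Phone: 391×322/665 = 189.3263
  Unresolved, Email: 391×343/665 = 201.6737
Contributions (O − E)²/E:
  (129 − 132.6737)²/132.6737 = 0.1017
  (145 − 141.3263)²/141.3263 = 0.0955
  (193 − 189.3263)²/189.3263 = 0.0713
  (198 − 201.6737)²/201.6737 = 0.0669
χ² = 0.1017 + 0.0955 + 0.0713 + 0.0669 = 0.335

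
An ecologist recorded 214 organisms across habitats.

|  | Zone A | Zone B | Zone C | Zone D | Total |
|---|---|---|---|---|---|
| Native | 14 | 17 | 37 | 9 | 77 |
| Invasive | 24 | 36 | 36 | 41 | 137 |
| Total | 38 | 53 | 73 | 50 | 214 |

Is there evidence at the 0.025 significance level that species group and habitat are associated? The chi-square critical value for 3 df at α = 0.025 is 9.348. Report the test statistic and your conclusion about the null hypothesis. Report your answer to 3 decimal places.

Grand total N = 214.
Expected counts (row total × column total / N):
  Native, Zone A: 77×38/214 = 13.6729
  Native, Zone B: 77×53/214 = 19.0701
  Native, Zone C: 77×73/214 = 26.2664
  Native, Zone D: 77×50/214 = 17.9907
  Invasive, Zone A: 137×38/214 = 24.3271
  Invasive, Zone B: 137×53/214 = 33.9299
  Invasive, Zone C: 137×73/214 = 46.7336
  Invasive, Zone D: 137×50/214 = 32.0093
Contributions (O − E)²/E:
  (14 − 13.6729)²/13.6729 = 0.0078
  (17 − 19.0701)²/19.0701 = 0.2247
  (37 − 26.2664)²/26.2664 = 4.3862
  (9 − 17.9907)²/17.9907 = 4.4930
  (24 − 24.3271)²/24.3271 = 0.0044
  (36 − 33.9299)²/33.9299 = 0.1263
  (36 − 46.7336)²/46.7336 = 2.4653
  (41 − 32.0093)²/32.0093 = 2.5253
χ² = 0.0078 + 0.2247 + 4.3862 + 4.4930 + 0.0044 + 0.1263 + 2.4653 + 2.5253 = 14.233
df = (2−1)(4−1) = 3. Since 14.233 > 9.348, reject the null hypothesis of independence at α = 0.025.

14.233; reject H₀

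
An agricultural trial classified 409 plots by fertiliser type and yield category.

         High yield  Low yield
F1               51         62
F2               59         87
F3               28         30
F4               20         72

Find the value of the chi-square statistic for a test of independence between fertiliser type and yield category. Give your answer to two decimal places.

Row totals: 113, 146, 58, 92. Column totals: 158, 251. Grand total N = 409.
Expected counts (row total × column total / N):
  F1, High yield: 113×158/409 = 43.6528
  F1, Low yield: 113×251/409 = 69.3472
  F2, High yield: 146×158/409 = 56.4010
  F2, Low yield: 146×251/409 = 89.5990
  F3, High yield: 58×158/409 = 22.4059
  F3, Low yield: 58×251/409 = 35.5941
  F4, High yield: 92×158/409 = 35.5403
  F4, Low yield: 92×251/409 = 56.4597
Contributions (O − E)²/E:
  (51 − 43.6528)²/43.6528 = 1.2366
  (62 − 69.3472)²/69.3472 = 0.7784
  (59 − 56.4010)²/56.4010 = 0.1198
  (87 − 89.5990)²/89.5990 = 0.0754
  (28 − 22.4059)²/22.4059 = 1.3967
  (30 − 35.5941)²/35.5941 = 0.8792
  (20 − 35.5403)²/35.5403 = 6.7951
  (72 − 56.4597)²/56.4597 = 4.2774
χ² = 1.2366 + 0.7784 + 0.1198 + 0.0754 + 1.3967 + 0.8792 + 6.7951 + 4.2774 = 15.56

15.56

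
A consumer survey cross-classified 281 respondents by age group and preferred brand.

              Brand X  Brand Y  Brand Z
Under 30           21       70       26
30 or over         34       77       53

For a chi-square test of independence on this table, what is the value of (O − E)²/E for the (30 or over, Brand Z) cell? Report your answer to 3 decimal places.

Row total (30 or over) = 164; column total (Brand Z) = 79; N = 281.
Expected count E = 164 × 79 / 281 = 46.1068.
Contribution = (O − E)²/E = (53 − 46.1068)² / 46.1068 = 1.031.

1.031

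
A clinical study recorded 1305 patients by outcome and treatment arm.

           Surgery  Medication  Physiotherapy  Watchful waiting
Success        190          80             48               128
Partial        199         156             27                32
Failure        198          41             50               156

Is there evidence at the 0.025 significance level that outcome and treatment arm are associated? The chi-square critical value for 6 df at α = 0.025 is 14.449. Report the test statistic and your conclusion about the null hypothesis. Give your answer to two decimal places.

164.54; reject H₀

Row totals: 446, 414, 445. Column totals: 587, 277, 125, 316. Grand total N = 1305.
Expected counts (row total × column total / N):
  Success, Surgery: 446×587/1305 = 200.6146
  Success, Medication: 446×277/1305 = 94.6682
  Success, Physiotherapy: 446×125/1305 = 42.7203
  Success, Watchful waiting: 446×316/1305 = 107.9969
  Partial, Surgery: 414×587/1305 = 186.2207
  Partial, Medication: 414×277/1305 = 87.8759
  Partial, Physiotherapy: 414×125/1305 = 39.6552
  Partial, Watchful waiting: 414×316/1305 = 100.2483
  Failure, Surgery: 445×587/1305 = 200.1648
  Failure, Medication: 445×277/1305 = 94.4559
  Failure, Physiotherapy: 445×125/1305 = 42.6245
  Failure, Watchful waiting: 445×316/1305 = 107.7548
Contributions (O − E)²/E:
  (190 − 200.6146)²/200.6146 = 0.5616
  (80 − 94.6682)²/94.6682 = 2.2727
  (48 − 42.7203)²/42.7203 = 0.6525
  (128 − 107.9969)²/107.9969 = 3.7050
  (199 − 186.2207)²/186.2207 = 0.8770
  (156 − 87.8759)²/87.8759 = 52.8119
  (27 − 39.6552)²/39.6552 = 4.0387
  (32 − 100.2483)²/100.2483 = 46.4629
  (198 − 200.1648)²/200.1648 = 0.0234
  (41 − 94.4559)²/94.4559 = 30.2526
  (50 − 42.6245)²/42.6245 = 1.2762
  (156 − 107.7548)²/107.7548 = 21.6009
χ² = 0.5616 + 2.2727 + 0.6525 + 3.7050 + 0.8770 + 52.8119 + 4.0387 + 46.4629 + 0.0234 + 30.2526 + 1.2762 + 21.6009 = 164.54
df = (3−1)(4−1) = 6. Since 164.54 > 14.449, reject the null hypothesis of independence at α = 0.025.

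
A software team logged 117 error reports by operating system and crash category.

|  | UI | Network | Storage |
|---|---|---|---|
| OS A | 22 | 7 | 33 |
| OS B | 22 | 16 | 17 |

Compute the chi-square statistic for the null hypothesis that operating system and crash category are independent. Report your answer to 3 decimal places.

Row totals: 62, 55. Column totals: 44, 23, 50. Grand total N = 117.
Expected counts (row total × column total / N):
  OS A, UI: 62×44/117 = 23.3162
  OS A, Network: 62×23/117 = 12.1880
  OS A, Storage: 62×50/117 = 26.4957
  OS B, UI: 55×44/117 = 20.6838
  OS B, Network: 55×23/117 = 10.8120
  OS B, Storage: 55×50/117 = 23.5043
Contributions (O − E)²/E:
  (22 − 23.3162)²/23.3162 = 0.0743
  (7 − 12.1880)²/12.1880 = 2.2083
  (33 − 26.4957)²/26.4957 = 1.5967
  (22 − 20.6838)²/20.6838 = 0.0838
  (16 − 10.8120)²/10.8120 = 2.4894
  (17 − 23.5043)²/23.5043 = 1.7999
χ² = 0.0743 + 2.2083 + 1.5967 + 0.0838 + 2.4894 + 1.7999 = 8.252

8.252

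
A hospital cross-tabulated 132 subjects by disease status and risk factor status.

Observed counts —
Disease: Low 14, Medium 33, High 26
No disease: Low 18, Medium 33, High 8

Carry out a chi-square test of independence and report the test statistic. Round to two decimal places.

8.64

Row totals: 73, 59. Column totals: 32, 66, 34. Grand total N = 132.
Expected counts (row total × column total / N):
  Disease, Low: 73×32/132 = 17.697
  Disease, Medium: 73×66/132 = 36.500
  Disease, High: 73×34/132 = 18.803
  No disease, Low: 59×32/132 = 14.303
  No disease, Medium: 59×66/132 = 29.500
  No disease, High: 59×34/132 = 15.197
Contributions (O − E)²/E:
  (14 − 17.697)²/17.697 = 0.7723
  (33 − 36.500)²/36.500 = 0.3356
  (26 − 18.803)²/18.803 = 2.7547
  (18 − 14.303)²/14.303 = 0.9556
  (33 − 29.500)²/29.500 = 0.4153
  (8 − 15.197)²/15.197 = 3.4084
χ² = 0.7723 + 0.3356 + 2.7547 + 0.9556 + 0.4153 + 3.4084 = 8.64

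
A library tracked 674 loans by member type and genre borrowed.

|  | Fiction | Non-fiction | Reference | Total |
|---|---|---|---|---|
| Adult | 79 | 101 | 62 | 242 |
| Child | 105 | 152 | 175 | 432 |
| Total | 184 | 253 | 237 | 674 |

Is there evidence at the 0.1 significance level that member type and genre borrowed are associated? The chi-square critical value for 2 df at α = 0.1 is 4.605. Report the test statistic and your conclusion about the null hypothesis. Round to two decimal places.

Grand total N = 674.
Expected counts (row total × column total / N):
  Adult, Fiction: 242×184/674 = 66.065
  Adult, Non-fiction: 242×253/674 = 90.840
  Adult, Reference: 242×237/674 = 85.095
  Child, Fiction: 432×184/674 = 117.935
  Child, Non-fiction: 432×253/674 = 162.160
  Child, Reference: 432×237/674 = 151.905
Contributions (O − E)²/E:
  (79 − 66.065)²/66.065 = 2.5326
  (101 − 90.840)²/90.840 = 1.1363
  (62 − 85.095)²/85.095 = 6.2680
  (105 − 117.935)²/117.935 = 1.4187
  (152 − 162.160)²/162.160 = 0.6366
  (175 − 151.905)²/151.905 = 3.5113
χ² = 2.5326 + 1.1363 + 6.2680 + 1.4187 + 0.6366 + 3.5113 = 15.50
df = (2−1)(3−1) = 2. Since 15.50 > 4.605, reject the null hypothesis of independence at α = 0.1.

15.50; reject H₀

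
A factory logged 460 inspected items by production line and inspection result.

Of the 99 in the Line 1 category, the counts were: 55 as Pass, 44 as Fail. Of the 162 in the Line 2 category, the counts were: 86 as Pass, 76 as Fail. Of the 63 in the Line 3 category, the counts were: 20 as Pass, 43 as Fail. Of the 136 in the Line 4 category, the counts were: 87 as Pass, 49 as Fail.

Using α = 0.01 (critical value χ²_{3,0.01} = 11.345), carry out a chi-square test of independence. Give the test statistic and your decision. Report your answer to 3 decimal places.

Row totals: 99, 162, 63, 136. Column totals: 248, 212. Grand total N = 460.
Expected counts (row total × column total / N):
  Line 1, Pass: 99×248/460 = 53.3739
  Line 1, Fail: 99×212/460 = 45.6261
  Line 2, Pass: 162×248/460 = 87.3391
  Line 2, Fail: 162×212/460 = 74.6609
  Line 3, Pass: 63×248/460 = 33.9652
  Line 3, Fail: 63×212/460 = 29.0348
  Line 4, Pass: 136×248/460 = 73.3217
  Line 4, Fail: 136×212/460 = 62.6783
Contributions (O − E)²/E:
  (55 − 53.3739)²/53.3739 = 0.0495
  (44 − 45.6261)²/45.6261 = 0.0580
  (86 − 87.3391)²/87.3391 = 0.0205
  (76 − 74.6609)²/74.6609 = 0.0240
  (20 − 33.9652)²/33.9652 = 5.7420
  (43 − 29.0348)²/29.0348 = 6.7170
  (87 − 73.3217)²/73.3217 = 2.5517
  (49 − 62.6783)²/62.6783 = 2.9850
χ² = 0.0495 + 0.0580 + 0.0205 + 0.0240 + 5.7420 + 6.7170 + 2.5517 + 2.9850 = 18.148
df = (4−1)(2−1) = 3. Since 18.148 > 11.345, reject the null hypothesis of independence at α = 0.01.

18.148; reject H₀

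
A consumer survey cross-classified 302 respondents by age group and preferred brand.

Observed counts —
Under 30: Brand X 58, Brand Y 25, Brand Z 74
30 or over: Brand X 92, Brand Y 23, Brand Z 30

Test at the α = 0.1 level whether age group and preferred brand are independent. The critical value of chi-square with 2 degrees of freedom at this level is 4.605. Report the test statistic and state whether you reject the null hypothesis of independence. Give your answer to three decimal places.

25.970; reject H₀

Row totals: 157, 145. Column totals: 150, 48, 104. Grand total N = 302.
Expected counts (row total × column total / N):
  Under 30, Brand X: 157×150/302 = 77.9801
  Under 30, Brand Y: 157×48/302 = 24.9536
  Under 30, Brand Z: 157×104/302 = 54.0662
  30 or over, Brand X: 145×150/302 = 72.0199
  30 or over, Brand Y: 145×48/302 = 23.0464
  30 or over, Brand Z: 145×104/302 = 49.9338
Contributions (O − E)²/E:
  (58 − 77.9801)²/77.9801 = 5.1193
  (25 − 24.9536)²/24.9536 = 0.0001
  (74 − 54.0662)²/54.0662 = 7.3494
  (92 − 72.0199)²/72.0199 = 5.5430
  (23 − 23.0464)²/23.0464 = 0.0001
  (30 − 49.9338)²/49.9338 = 7.9577
χ² = 5.1193 + 0.0001 + 7.3494 + 5.5430 + 0.0001 + 7.9577 = 25.970
df = (2−1)(3−1) = 2. Since 25.970 > 4.605, reject the null hypothesis of independence at α = 0.1.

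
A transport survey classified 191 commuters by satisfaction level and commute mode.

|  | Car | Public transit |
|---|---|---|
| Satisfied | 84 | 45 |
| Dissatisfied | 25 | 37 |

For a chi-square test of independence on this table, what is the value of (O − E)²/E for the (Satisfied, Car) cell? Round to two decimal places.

1.46

Row total (Satisfied) = 129; column total (Car) = 109; N = 191.
Expected count E = 129 × 109 / 191 = 73.618.
Contribution = (O − E)²/E = (84 − 73.618)² / 73.618 = 1.46.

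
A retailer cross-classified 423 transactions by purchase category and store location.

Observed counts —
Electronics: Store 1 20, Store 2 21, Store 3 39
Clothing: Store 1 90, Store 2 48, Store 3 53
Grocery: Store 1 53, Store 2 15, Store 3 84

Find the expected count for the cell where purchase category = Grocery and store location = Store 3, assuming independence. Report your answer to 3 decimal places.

Row total (Grocery) = 152; column total (Store 3) = 176; grand total N = 423.
Expected count = (row total × column total) / N = 152 × 176 / 423 = 63.243.

63.243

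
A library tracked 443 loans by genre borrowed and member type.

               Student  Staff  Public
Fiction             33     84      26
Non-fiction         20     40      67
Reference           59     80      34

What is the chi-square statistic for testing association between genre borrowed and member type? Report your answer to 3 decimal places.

Row totals: 143, 127, 173. Column totals: 112, 204, 127. Grand total N = 443.
Expected counts (row total × column total / N):
  Fiction, Student: 143×112/443 = 36.1535
  Fiction, Staff: 143×204/443 = 65.8510
  Fiction, Public: 143×127/443 = 40.9955
  Non-fiction, Student: 127×112/443 = 32.1084
  Non-fiction, Staff: 127×204/443 = 58.4831
  Non-fiction, Public: 127×127/443 = 36.4086
  Reference, Student: 173×112/443 = 43.7381
  Reference, Staff: 173×204/443 = 79.6659
  Reference, Public: 173×127/443 = 49.5959
Contributions (O − E)²/E:
  (33 − 36.1535)²/36.1535 = 0.2751
  (84 − 65.8510)²/65.8510 = 5.0020
  (26 − 40.9955)²/40.9955 = 5.4851
  (20 − 32.1084)²/32.1084 = 4.5662
  (40 − 58.4831)²/58.4831 = 5.8414
  (67 − 36.4086)²/36.4086 = 25.7036
  (59 − 43.7381)²/43.7381 = 5.3255
  (80 − 79.6659)²/79.6659 = 0.0014
  (34 − 49.5959)²/49.5959 = 4.9043
χ² = 0.2751 + 5.0020 + 5.4851 + 4.5662 + 5.8414 + 25.7036 + 5.3255 + 0.0014 + 4.9043 = 57.105

57.105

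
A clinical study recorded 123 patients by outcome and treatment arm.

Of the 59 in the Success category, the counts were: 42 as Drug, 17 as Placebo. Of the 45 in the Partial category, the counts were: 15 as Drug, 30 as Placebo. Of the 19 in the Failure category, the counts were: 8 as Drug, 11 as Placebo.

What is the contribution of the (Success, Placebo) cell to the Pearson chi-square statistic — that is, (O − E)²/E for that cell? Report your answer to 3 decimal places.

4.209

Row total (Success) = 59; column total (Placebo) = 58; N = 123.
Expected count E = 59 × 58 / 123 = 27.8211.
Contribution = (O − E)²/E = (17 − 27.8211)² / 27.8211 = 4.209.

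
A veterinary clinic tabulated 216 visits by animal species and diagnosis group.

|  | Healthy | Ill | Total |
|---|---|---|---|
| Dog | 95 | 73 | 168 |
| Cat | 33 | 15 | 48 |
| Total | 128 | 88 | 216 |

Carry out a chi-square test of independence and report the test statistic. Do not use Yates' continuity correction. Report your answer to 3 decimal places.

Grand total N = 216.
Expected counts (row total × column total / N):
  Dog, Healthy: 168×128/216 = 99.5556
  Dog, Ill: 168×88/216 = 68.4444
  Cat, Healthy: 48×128/216 = 28.4444
  Cat, Ill: 48×88/216 = 19.5556
Contributions (O − E)²/E:
  (95 − 99.5556)²/99.5556 = 0.2085
  (73 − 68.4444)²/68.4444 = 0.3032
  (33 − 28.4444)²/28.4444 = 0.7296
  (15 − 19.5556)²/19.5556 = 1.0613
χ² = 0.2085 + 0.3032 + 0.7296 + 1.0613 = 2.303

2.303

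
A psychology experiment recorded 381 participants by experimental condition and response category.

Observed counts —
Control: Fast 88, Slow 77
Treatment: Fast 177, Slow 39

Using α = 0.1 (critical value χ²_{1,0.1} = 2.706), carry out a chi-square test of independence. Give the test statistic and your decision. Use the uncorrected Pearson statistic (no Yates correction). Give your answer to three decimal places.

Row totals: 165, 216. Column totals: 265, 116. Grand total N = 381.
Expected counts (row total × column total / N):
  Control, Fast: 165×265/381 = 114.7638
  Control, Slow: 165×116/381 = 50.2362
  Treatment, Fast: 216×265/381 = 150.2362
  Treatment, Slow: 216×116/381 = 65.7638
Contributions (O − E)²/E:
  (88 − 114.7638)²/114.7638 = 6.2415
  (77 − 50.2362)²/50.2362 = 14.2587
  (177 − 150.2362)²/150.2362 = 4.7678
  (39 − 65.7638)²/65.7638 = 10.8920
χ² = 6.2415 + 14.2587 + 4.7678 + 10.8920 = 36.160
df = (2−1)(2−1) = 1. Since 36.160 > 2.706, reject the null hypothesis of independence at α = 0.1.

36.160; reject H₀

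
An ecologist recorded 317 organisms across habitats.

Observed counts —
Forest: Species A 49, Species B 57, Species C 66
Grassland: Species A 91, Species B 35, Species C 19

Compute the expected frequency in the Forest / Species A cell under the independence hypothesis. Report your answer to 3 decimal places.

Row total (Forest) = 172; column total (Species A) = 140; grand total N = 317.
Expected count = (row total × column total) / N = 172 × 140 / 317 = 75.962.

75.962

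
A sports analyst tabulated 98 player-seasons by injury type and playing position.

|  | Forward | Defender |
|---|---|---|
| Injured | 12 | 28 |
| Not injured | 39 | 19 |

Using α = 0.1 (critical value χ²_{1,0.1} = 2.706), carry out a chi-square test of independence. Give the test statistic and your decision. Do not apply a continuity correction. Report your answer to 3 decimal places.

Row totals: 40, 58. Column totals: 51, 47. Grand total N = 98.
Expected counts (row total × column total / N):
  Injured, Forward: 40×51/98 = 20.8163
  Injured, Defender: 40×47/98 = 19.1837
  Not injured, Forward: 58×51/98 = 30.1837
  Not injured, Defender: 58×47/98 = 27.8163
Contributions (O − E)²/E:
  (12 − 20.8163)²/20.8163 = 3.7340
  (28 − 19.1837)²/19.1837 = 4.0517
  (39 − 30.1837)²/30.1837 = 2.5751
  (19 − 27.8163)²/27.8163 = 2.7943
χ² = 3.7340 + 4.0517 + 2.5751 + 2.7943 = 13.155
df = (2−1)(2−1) = 1. Since 13.155 > 2.706, reject the null hypothesis of independence at α = 0.1.

13.155; reject H₀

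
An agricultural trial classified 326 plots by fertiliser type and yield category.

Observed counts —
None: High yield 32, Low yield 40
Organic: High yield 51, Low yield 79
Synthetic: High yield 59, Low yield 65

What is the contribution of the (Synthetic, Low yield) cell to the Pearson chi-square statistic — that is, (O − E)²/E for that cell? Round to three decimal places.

0.355

Row total (Synthetic) = 124; column total (Low yield) = 184; N = 326.
Expected count E = 124 × 184 / 326 = 69.9877.
Contribution = (O − E)²/E = (65 − 69.9877)² / 69.9877 = 0.355.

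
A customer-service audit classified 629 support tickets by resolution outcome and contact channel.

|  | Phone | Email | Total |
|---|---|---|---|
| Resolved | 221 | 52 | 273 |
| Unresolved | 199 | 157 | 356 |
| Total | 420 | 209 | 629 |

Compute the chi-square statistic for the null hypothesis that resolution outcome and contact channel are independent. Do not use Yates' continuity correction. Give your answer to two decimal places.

43.71

Grand total N = 629.
Expected counts (row total × column total / N):
  Resolved, Phone: 273×420/629 = 182.289
  Resolved, Email: 273×209/629 = 90.711
  Unresolved, Phone: 356×420/629 = 237.711
  Unresolved, Email: 356×209/629 = 118.289
Contributions (O − E)²/E:
  (221 − 182.289)²/182.289 = 8.2207
  (52 − 90.711)²/90.711 = 16.5200
  (199 − 237.711)²/237.711 = 6.3040
  (157 − 118.289)²/118.289 = 12.6685
χ² = 8.2207 + 16.5200 + 6.3040 + 12.6685 = 43.71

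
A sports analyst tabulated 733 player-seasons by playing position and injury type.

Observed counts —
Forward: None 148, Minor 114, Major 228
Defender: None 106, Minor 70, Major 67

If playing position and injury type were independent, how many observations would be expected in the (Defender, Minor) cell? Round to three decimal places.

Row total (Defender) = 243; column total (Minor) = 184; grand total N = 733.
Expected count = (row total × column total) / N = 243 × 184 / 733 = 60.999.

60.999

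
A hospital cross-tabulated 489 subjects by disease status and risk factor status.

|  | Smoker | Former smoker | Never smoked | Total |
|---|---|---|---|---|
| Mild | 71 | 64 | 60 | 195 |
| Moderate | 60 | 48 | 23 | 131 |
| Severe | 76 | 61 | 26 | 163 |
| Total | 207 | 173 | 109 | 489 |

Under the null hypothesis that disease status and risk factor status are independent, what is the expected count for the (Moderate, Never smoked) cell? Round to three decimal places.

Row total (Moderate) = 131; column total (Never smoked) = 109; grand total N = 489.
Expected count = (row total × column total) / N = 131 × 109 / 489 = 29.200.

29.200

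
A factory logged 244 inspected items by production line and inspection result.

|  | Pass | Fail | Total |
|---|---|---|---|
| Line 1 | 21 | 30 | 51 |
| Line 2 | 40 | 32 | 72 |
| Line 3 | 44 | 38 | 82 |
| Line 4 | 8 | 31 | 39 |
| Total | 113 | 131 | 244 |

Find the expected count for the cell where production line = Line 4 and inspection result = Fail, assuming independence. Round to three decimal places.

Row total (Line 4) = 39; column total (Fail) = 131; grand total N = 244.
Expected count = (row total × column total) / N = 39 × 131 / 244 = 20.939.

20.939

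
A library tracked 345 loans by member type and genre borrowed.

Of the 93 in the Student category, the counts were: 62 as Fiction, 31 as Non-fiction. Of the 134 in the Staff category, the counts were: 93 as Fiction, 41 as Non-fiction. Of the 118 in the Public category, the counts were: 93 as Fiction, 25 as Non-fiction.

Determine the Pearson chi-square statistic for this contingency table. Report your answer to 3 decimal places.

Row totals: 93, 134, 118. Column totals: 248, 97. Grand total N = 345.
Expected counts (row total × column total / N):
  Student, Fiction: 93×248/345 = 66.8522
  Student, Non-fiction: 93×97/345 = 26.1478
  Staff, Fiction: 134×248/345 = 96.3246
  Staff, Non-fiction: 134×97/345 = 37.6754
  Public, Fiction: 118×248/345 = 84.8232
  Public, Non-fiction: 118×97/345 = 33.1768
Contributions (O − E)²/E:
  (62 − 66.8522)²/66.8522 = 0.3522
  (31 − 26.1478)²/26.1478 = 0.9004
  (93 − 96.3246)²/96.3246 = 0.1147
  (41 − 37.6754)²/37.6754 = 0.2934
  (93 − 84.8232)²/84.8232 = 0.7882
  (25 − 33.1768)²/33.1768 = 2.0153
χ² = 0.3522 + 0.9004 + 0.1147 + 0.2934 + 0.7882 + 2.0153 = 4.464

4.464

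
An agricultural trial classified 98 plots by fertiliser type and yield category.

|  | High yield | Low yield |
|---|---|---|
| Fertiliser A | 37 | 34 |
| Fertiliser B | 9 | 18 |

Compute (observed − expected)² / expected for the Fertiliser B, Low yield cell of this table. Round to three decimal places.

Row total (Fertiliser B) = 27; column total (Low yield) = 52; N = 98.
Expected count E = 27 × 52 / 98 = 14.3265.
Contribution = (O − E)²/E = (18 − 14.3265)² / 14.3265 = 0.942.

0.942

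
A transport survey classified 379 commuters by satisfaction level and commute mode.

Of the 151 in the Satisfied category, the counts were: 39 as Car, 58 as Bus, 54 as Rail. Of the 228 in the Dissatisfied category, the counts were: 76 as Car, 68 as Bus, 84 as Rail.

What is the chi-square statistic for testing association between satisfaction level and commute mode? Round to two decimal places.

Row totals: 151, 228. Column totals: 115, 126, 138. Grand total N = 379.
Expected counts (row total × column total / N):
  Satisfied, Car: 151×115/379 = 45.818
  Satisfied, Bus: 151×126/379 = 50.201
  Satisfied, Rail: 151×138/379 = 54.982
  Dissatisfied, Car: 228×115/379 = 69.182
  Dissatisfied, Bus: 228×126/379 = 75.799
  Dissatisfied, Rail: 228×138/379 = 83.018
Contributions (O − E)²/E:
  (39 − 45.818)²/45.818 = 1.0146
  (58 − 50.201)²/50.201 = 1.2116
  (54 − 54.982)²/54.982 = 0.0175
  (76 − 69.182)²/69.182 = 0.6719
  (68 − 75.799)²/75.799 = 0.8024
  (84 − 83.018)²/83.018 = 0.0116
χ² = 1.0146 + 1.2116 + 0.0175 + 0.6719 + 0.8024 + 0.0116 = 3.73

3.73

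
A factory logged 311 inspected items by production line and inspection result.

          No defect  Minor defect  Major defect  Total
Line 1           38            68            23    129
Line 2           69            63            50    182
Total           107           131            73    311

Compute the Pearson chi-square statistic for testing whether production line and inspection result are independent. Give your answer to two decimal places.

10.43

Grand total N = 311.
Expected counts (row total × column total / N):
  Line 1, No defect: 129×107/311 = 44.3826
  Line 1, Minor defect: 129×131/311 = 54.3376
  Line 1, Major defect: 129×73/311 = 30.2797
  Line 2, No defect: 182×107/311 = 62.6174
  Line 2, Minor defect: 182×131/311 = 76.6624
  Line 2, Major defect: 182×73/311 = 42.7203
Contributions (O − E)²/E:
  (38 − 44.3826)²/44.3826 = 0.9179
  (68 − 54.3376)²/54.3376 = 3.4352
  (23 − 30.2797)²/30.2797 = 1.7502
  (69 − 62.6174)²/62.6174 = 0.6506
  (63 − 76.6624)²/76.6624 = 2.4348
  (50 − 42.7203)²/42.7203 = 1.2405
χ² = 0.9179 + 3.4352 + 1.7502 + 0.6506 + 2.4348 + 1.2405 = 10.43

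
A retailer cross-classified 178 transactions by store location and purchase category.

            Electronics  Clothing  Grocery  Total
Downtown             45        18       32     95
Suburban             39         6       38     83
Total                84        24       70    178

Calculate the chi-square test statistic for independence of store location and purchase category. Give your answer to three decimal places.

Grand total N = 178.
Expected counts (row total × column total / N):
  Downtown, Electronics: 95×84/178 = 44.8315
  Downtown, Clothing: 95×24/178 = 12.8090
  Downtown, Grocery: 95×70/178 = 37.3596
  Suburban, Electronics: 83×84/178 = 39.1685
  Suburban, Clothing: 83×24/178 = 11.1910
  Suburban, Grocery: 83×70/178 = 32.6404
Contributions (O − E)²/E:
  (45 − 44.8315)²/44.8315 = 0.0006
  (18 − 12.8090)²/12.8090 = 2.1037
  (32 − 37.3596)²/37.3596 = 0.7689
  (39 − 39.1685)²/39.1685 = 0.0007
  (6 − 11.1910)²/11.1910 = 2.4079
  (38 − 32.6404)²/32.6404 = 0.8801
χ² = 0.0006 + 2.1037 + 0.7689 + 0.0007 + 2.4079 + 0.8801 = 6.162

6.162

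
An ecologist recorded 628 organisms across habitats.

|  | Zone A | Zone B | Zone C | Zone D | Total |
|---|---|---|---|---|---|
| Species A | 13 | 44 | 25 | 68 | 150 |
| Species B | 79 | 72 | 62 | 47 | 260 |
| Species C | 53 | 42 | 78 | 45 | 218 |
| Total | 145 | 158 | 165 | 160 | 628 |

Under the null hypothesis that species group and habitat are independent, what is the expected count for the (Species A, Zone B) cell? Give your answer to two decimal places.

37.74

Row total (Species A) = 150; column total (Zone B) = 158; grand total N = 628.
Expected count = (row total × column total) / N = 150 × 158 / 628 = 37.74.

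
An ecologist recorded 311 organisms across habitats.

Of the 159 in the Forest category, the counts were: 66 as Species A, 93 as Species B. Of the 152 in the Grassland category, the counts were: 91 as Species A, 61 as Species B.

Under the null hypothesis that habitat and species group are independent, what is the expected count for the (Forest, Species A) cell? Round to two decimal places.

Row total (Forest) = 159; column total (Species A) = 157; grand total N = 311.
Expected count = (row total × column total) / N = 159 × 157 / 311 = 80.27.

80.27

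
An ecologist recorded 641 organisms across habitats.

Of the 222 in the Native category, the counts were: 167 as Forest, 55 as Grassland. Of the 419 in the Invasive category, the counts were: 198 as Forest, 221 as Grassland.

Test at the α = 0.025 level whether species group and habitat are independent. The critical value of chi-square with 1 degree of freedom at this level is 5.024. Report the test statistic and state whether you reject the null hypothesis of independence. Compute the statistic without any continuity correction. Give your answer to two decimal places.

46.30; reject H₀

Row totals: 222, 419. Column totals: 365, 276. Grand total N = 641.
Expected counts (row total × column total / N):
  Native, Forest: 222×365/641 = 126.412
  Native, Grassland: 222×276/641 = 95.588
  Invasive, Forest: 419×365/641 = 238.588
  Invasive, Grassland: 419×276/641 = 180.412
Contributions (O − E)²/E:
  (167 − 126.412)²/126.412 = 13.0319
  (55 − 95.588)²/95.588 = 17.2342
  (198 − 238.588)²/238.588 = 6.9047
  (221 − 180.412)²/180.412 = 9.1312
χ² = 13.0319 + 17.2342 + 6.9047 + 9.1312 = 46.30
df = (2−1)(2−1) = 1. Since 46.30 > 5.024, reject the null hypothesis of independence at α = 0.025.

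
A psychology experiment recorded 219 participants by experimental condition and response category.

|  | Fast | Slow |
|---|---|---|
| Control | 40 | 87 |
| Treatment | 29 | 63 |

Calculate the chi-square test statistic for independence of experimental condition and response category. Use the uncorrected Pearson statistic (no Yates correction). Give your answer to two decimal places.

Row totals: 127, 92. Column totals: 69, 150. Grand total N = 219.
Expected counts (row total × column total / N):
  Control, Fast: 127×69/219 = 40.014
  Control, Slow: 127×150/219 = 86.986
  Treatment, Fast: 92×69/219 = 28.986
  Treatment, Slow: 92×150/219 = 63.014
Contributions (O − E)²/E:
  (40 − 40.014)²/40.014 = 0.0000
  (87 − 86.986)²/86.986 = 0.0000
  (29 − 28.986)²/28.986 = 0.0000
  (63 − 63.014)²/63.014 = 0.0000
χ² = 0.0000 + 0.0000 + 0.0000 + 0.0000 = 0.00

0.00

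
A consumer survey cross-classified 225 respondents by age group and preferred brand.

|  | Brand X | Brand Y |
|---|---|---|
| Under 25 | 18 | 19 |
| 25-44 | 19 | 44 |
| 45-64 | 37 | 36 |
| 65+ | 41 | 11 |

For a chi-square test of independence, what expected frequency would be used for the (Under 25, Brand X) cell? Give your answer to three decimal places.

Row total (Under 25) = 37; column total (Brand X) = 115; grand total N = 225.
Expected count = (row total × column total) / N = 37 × 115 / 225 = 18.911.

18.911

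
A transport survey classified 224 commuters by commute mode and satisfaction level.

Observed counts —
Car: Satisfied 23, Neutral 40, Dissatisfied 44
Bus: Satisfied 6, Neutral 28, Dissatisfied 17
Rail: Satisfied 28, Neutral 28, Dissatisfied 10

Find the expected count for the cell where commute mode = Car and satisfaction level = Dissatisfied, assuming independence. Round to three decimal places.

Row total (Car) = 107; column total (Dissatisfied) = 71; grand total N = 224.
Expected count = (row total × column total) / N = 107 × 71 / 224 = 33.915.

33.915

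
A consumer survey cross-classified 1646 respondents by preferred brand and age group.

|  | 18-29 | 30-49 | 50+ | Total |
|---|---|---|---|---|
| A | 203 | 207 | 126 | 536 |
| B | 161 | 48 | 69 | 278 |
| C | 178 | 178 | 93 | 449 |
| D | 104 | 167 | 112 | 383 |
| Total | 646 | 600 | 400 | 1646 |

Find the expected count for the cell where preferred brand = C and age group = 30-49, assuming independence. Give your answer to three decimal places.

Row total (C) = 449; column total (30-49) = 600; grand total N = 1646.
Expected count = (row total × column total) / N = 449 × 600 / 1646 = 163.670.

163.670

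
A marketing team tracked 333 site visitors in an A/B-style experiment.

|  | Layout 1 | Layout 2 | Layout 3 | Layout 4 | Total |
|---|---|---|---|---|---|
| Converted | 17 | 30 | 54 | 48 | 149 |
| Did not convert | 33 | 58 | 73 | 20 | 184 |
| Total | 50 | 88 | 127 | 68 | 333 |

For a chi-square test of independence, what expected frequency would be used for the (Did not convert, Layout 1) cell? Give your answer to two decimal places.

27.63

Row total (Did not convert) = 184; column total (Layout 1) = 50; grand total N = 333.
Expected count = (row total × column total) / N = 184 × 50 / 333 = 27.63.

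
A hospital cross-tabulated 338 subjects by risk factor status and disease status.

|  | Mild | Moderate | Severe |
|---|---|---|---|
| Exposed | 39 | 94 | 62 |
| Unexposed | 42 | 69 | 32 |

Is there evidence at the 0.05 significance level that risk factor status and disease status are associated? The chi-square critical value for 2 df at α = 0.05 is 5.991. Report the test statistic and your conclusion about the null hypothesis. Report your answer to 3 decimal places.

Row totals: 195, 143. Column totals: 81, 163, 94. Grand total N = 338.
Expected counts (row total × column total / N):
  Exposed, Mild: 195×81/338 = 46.7308
  Exposed, Moderate: 195×163/338 = 94.0385
  Exposed, Severe: 195×94/338 = 54.2308
  Unexposed, Mild: 143×81/338 = 34.2692
  Unexposed, Moderate: 143×163/338 = 68.9615
  Unexposed, Severe: 143×94/338 = 39.7692
Contributions (O − E)²/E:
  (39 − 46.7308)²/46.7308 = 1.2789
  (94 − 94.0385)²/94.0385 = 0.0000
  (62 − 54.2308)²/54.2308 = 1.1130
  (42 − 34.2692)²/34.2692 = 1.7440
  (69 − 68.9615)²/68.9615 = 0.0000
  (32 − 39.7692)²/39.7692 = 1.5178
χ² = 1.2789 + 0.0000 + 1.1130 + 1.7440 + 0.0000 + 1.5178 = 5.654
df = (2−1)(3−1) = 2. Since 5.654 < 5.991, fail to reject the null hypothesis of independence at α = 0.05.

5.654; fail to reject H₀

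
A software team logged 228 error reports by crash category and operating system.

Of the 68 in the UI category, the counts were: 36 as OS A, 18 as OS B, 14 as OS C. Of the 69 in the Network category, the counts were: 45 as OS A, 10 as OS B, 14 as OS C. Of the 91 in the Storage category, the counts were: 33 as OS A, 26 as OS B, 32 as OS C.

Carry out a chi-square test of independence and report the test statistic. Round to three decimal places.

14.857

Row totals: 68, 69, 91. Column totals: 114, 54, 60. Grand total N = 228.
Expected counts (row total × column total / N):
  UI, OS A: 68×114/228 = 34.0000
  UI, OS B: 68×54/228 = 16.1053
  UI, OS C: 68×60/228 = 17.8947
  Network, OS A: 69×114/228 = 34.5000
  Network, OS B: 69×54/228 = 16.3421
  Network, OS C: 69×60/228 = 18.1579
  Storage, OS A: 91×114/228 = 45.5000
  Storage, OS B: 91×54/228 = 21.5526
  Storage, OS C: 91×60/228 = 23.9474
Contributions (O − E)²/E:
  (36 − 34.0000)²/34.0000 = 0.1176
  (18 − 16.1053)²/16.1053 = 0.2229
  (14 − 17.8947)²/17.8947 = 0.8477
  (45 − 34.5000)²/34.5000 = 3.1957
  (10 − 16.3421)²/16.3421 = 2.4613
  (14 − 18.1579)²/18.1579 = 0.9521
  (33 − 45.5000)²/45.5000 = 3.4341
  (26 − 21.5526)²/21.5526 = 0.9177
  (32 − 23.9474)²/23.9474 = 2.7078
χ² = 0.1176 + 0.2229 + 0.8477 + 3.1957 + 2.4613 + 0.9521 + 3.4341 + 0.9177 + 2.7078 = 14.857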